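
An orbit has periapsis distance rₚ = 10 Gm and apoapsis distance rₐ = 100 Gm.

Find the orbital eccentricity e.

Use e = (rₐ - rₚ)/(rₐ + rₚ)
rₚ = 10 Gm = 1 × 10^10 m
rₐ = 100 Gm = 1 × 10^11 m
rₐ − rₚ = 9 × 10^10 m
rₐ + rₚ = 1.1 × 10^11 m
e = (rₐ − rₚ)/(rₐ + rₚ) = 0.818182

Final answer: e = 0.8182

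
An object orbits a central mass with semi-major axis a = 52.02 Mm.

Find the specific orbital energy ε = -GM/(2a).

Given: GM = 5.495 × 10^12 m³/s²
a = 52.02 Mm = 5.202 × 10^7 m
GM = 5.495 × 10^12 m³/s²
2a = 1.0404 × 10^8 m
ε = −GM/(2a) = -52816.2 J/kg ≈ -52.82 kJ/kg

Final answer: -52.82 kJ/kg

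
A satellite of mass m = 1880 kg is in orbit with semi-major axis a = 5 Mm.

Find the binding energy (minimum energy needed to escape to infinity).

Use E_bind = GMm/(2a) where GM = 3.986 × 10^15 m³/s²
a = 5 Mm = 5 × 10^6 m
GM = 3.986 × 10^15 m³/s²
m = 1880 kg
GMm = 3.986 × 10^15 × 1880 = 7.49368 × 10^18 m³·kg/s²
2a = 1 × 10^7 m
E_bind = GMm/(2a) = 7.49368 × 10^11 J ≈ 749.4 GJ

Final answer: 749.4 GJ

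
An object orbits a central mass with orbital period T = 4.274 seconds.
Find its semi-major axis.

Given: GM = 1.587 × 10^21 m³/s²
T = 4.274 seconds
GM = 1.587 × 10^21 m³/s²
Kepler's third law: a³ = GM T² / (4π²)
T² = 18.2671 s²
a³ = (1.587 × 10^21) × 18.2671 / (4π²) = 7.34321 × 10^20 m³
a = (a³)^(1/3) = 9.02185 × 10^6 m ≈ 9.022 × 10^6 m

Final answer: 9.022 × 10^6 m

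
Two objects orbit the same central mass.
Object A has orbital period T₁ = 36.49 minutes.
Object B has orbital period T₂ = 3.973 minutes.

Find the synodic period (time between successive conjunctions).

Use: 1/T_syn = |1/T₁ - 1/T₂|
T₁ = 36.49 minutes = 2189.4 s
T₂ = 3.973 minutes = 238.38 s
1/T₁ = 0.000456746 s⁻¹
1/T₂ = 0.00419498 s⁻¹
|1/T₁ − 1/T₂| = 0.00373824 s⁻¹
T_syn = 1 / |1/T₁ − 1/T₂| = 267.506 s ≈ 4.458 minutes

Final answer: T_syn = 4.458 minutes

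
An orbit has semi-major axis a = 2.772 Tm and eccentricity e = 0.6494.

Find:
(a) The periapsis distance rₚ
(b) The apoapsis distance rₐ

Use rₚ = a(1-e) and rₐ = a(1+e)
a = 2.772 Tm = 2.772 × 10^12 m
e = 0.6494:  1 − e = 0.3506,  1 + e = 1.6494
(a) rₚ = a(1 − e) = 2.772 × 10^12 m × 0.3506 = 9.71863 × 10^11 m ≈ 971.9 Gm
(b) rₐ = a(1 + e) = 2.772 × 10^12 m × 1.6494 = 4.57214 × 10^12 m ≈ 4.572 Tm

Final answer:
(a) rₚ = 971.9 Gm
(b) rₐ = 4.572 Tm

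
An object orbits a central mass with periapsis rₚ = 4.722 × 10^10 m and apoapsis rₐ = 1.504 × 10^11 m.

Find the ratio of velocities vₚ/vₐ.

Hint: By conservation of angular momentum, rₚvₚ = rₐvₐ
rₚ = 4.722 × 10^10 m
rₐ = 1.504 × 10^11 m
rₚvₚ = rₐvₐ  ⇒  vₚ/vₐ = rₐ/rₚ
vₚ/vₐ = (1.504 × 10^11) / (4.722 × 10^10) = 3.18509

Final answer: vₚ/vₐ = 3.185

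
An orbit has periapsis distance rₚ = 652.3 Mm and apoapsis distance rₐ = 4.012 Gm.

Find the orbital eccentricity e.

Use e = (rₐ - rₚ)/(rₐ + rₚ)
rₚ = 652.3 Mm = 6.523 × 10^8 m
rₐ = 4.012 Gm = 4.012 × 10^9 m
rₐ − rₚ = 3.3597 × 10^9 m
rₐ + rₚ = 4.6643 × 10^9 m
e = (rₐ − rₚ)/(rₐ + rₚ) = 0.720301

Final answer: e = 0.7203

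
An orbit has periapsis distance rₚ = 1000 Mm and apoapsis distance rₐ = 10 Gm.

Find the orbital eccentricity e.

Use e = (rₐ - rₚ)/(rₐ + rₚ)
rₚ = 1000 Mm = 1 × 10^9 m
rₐ = 10 Gm = 1 × 10^10 m
rₐ − rₚ = 9 × 10^9 m
rₐ + rₚ = 1.1 × 10^10 m
e = (rₐ − rₚ)/(rₐ + rₚ) = 0.818182

Final answer: e = 0.8182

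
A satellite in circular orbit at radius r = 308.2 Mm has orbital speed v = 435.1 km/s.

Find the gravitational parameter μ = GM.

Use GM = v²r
r = 308.2 Mm = 3.082 × 10^8 m
v = 435.1 km/s = 435100 m/s
v² = 1.89312 × 10^11 m²/s²
GM = v²r = 1.89312 × 10^11 × 3.082 × 10^8 = 5.8346 × 10^19 m³/s²
GM ≈ 5.835 × 10^19 m³/s²

Final answer: GM = 5.835 × 10^19 m³/s²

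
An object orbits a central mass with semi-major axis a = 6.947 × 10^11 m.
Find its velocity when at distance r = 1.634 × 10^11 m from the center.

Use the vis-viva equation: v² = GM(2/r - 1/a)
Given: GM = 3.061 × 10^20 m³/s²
a = 6.947 × 10^11 m
r = 1.634 × 10^11 m
GM = 3.061 × 10^20 m³/s²
2/r − 1/a = 1.22399 × 10^-11 − 1.43947 × 10^-12 = 1.08004 × 10^-11 m⁻¹
v² = GM (2/r − 1/a) = 3.30601 × 10^9 m²/s²
v = 57497.9 m/s ≈ 57.5 km/s

Final answer: 57.5 km/s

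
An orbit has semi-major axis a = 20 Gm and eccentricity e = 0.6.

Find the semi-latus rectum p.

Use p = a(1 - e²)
a = 20 Gm = 2 × 10^10 m
e = 0.6,  e² = 0.36,  1 − e² = 0.64
p = a(1 − e²) = 2 × 10^10 m × 0.64 = 1.28 × 10^10 m ≈ 12.8 Gm

Final answer: p = 12.8 Gm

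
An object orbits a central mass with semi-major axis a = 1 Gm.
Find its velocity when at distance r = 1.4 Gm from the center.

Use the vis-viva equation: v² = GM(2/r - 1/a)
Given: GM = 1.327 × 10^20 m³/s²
a = 1 Gm = 1 × 10^9 m
r = 1.4 Gm = 1.4 × 10^9 m
GM = 1.327 × 10^20 m³/s²
2/r − 1/a = 1.42857 × 10^-9 − 1 × 10^-9 = 4.28571 × 10^-10 m⁻¹
v² = GM (2/r − 1/a) = 5.68714 × 10^10 m²/s²
v = 238477 m/s ≈ 238.5 km/s

Final answer: 238.5 km/s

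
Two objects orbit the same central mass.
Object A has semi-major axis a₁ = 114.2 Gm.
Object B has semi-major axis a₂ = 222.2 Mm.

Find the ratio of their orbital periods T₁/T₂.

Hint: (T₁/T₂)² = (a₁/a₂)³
a₁ = 114.2 Gm = 1.142 × 10^11 m
a₂ = 222.2 Mm = 2.222 × 10^8 m
a₁/a₂ = 513.951
T₁/T₂ = (a₁/a₂)^(3/2) = (513.951)^1.5 = 11651.5

Final answer: T₁/T₂ = 1.165 × 10^4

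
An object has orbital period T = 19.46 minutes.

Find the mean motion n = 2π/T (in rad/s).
T = 19.46 minutes = 1167.6 s
n = 2π / 1167.6 s = 0.00538128 rad/s ≈ 0.005381 rad/s

Final answer: n = 0.005381 rad/s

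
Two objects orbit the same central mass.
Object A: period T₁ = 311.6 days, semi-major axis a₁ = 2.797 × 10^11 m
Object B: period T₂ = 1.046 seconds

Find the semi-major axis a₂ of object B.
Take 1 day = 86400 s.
T₁ = 311.6 days = 2.69222 × 10^7 s
T₂ = 1.046 seconds
a₁ = 2.797 × 10^11 m
Kepler's third law: (T₂/T₁)² = (a₂/a₁)³  ⇒  a₂ = a₁ (T₂/T₁)^(2/3)
T₂/T₁ = 3.88526 × 10^-8
(T₂/T₁)^(2/3) = 1.14713 × 10^-5
a₂ = 2.797 × 10^11 m × 1.14713 × 10^-5 = 3.20853 × 10^6 m ≈ 3.209 × 10^6 m

Final answer: a₂ = 3.209 × 10^6 m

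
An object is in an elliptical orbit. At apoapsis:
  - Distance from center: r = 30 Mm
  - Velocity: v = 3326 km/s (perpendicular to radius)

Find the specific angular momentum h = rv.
r = 30 Mm = 3 × 10^7 m
v = 3326 km/s = 3.326 × 10^6 m/s
h = rv = 3 × 10^7 × 3.326 × 10^6 = 9.978 × 10^13 m²/s ≈ 9.978 × 10^13 m²/s

Final answer: h = 9.978 × 10^13 m²/s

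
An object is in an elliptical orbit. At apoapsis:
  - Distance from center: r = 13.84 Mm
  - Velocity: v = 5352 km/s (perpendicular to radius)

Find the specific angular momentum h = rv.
r = 13.84 Mm = 1.384 × 10^7 m
v = 5352 km/s = 5.352 × 10^6 m/s
h = rv = 1.384 × 10^7 × 5.352 × 10^6 = 7.40717 × 10^13 m²/s ≈ 7.407 × 10^13 m²/s

Final answer: h = 7.407 × 10^13 m²/s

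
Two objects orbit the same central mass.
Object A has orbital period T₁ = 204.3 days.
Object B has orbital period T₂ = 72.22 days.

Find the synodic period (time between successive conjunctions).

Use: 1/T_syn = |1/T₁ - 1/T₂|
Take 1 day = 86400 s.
T₁ = 204.3 days = 1.76515 × 10^7 s
T₂ = 72.22 days = 6.23981 × 10^6 s
1/T₁ = 5.66523 × 10^-8 s⁻¹
1/T₂ = 1.60261 × 10^-7 s⁻¹
|1/T₁ − 1/T₂| = 1.03609 × 10^-7 s⁻¹
T_syn = 1 / |1/T₁ − 1/T₂| = 9.65167 × 10^6 s ≈ 111.7 days

Final answer: T_syn = 111.7 days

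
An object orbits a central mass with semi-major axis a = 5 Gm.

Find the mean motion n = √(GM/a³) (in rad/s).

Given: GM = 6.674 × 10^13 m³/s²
a = 5 Gm = 5 × 10^9 m
GM = 6.674 × 10^13 m³/s²
a³ = 1.25 × 10^29 m³
GM/a³ = (6.674 × 10^13) / (1.25 × 10^29) = 5.3392 × 10^-16 s⁻²
n = √(GM/a³) = 2.31067 × 10^-8 rad/s ≈ 2.311 × 10^-8 rad/s

Final answer: n = 2.311 × 10^-8 rad/s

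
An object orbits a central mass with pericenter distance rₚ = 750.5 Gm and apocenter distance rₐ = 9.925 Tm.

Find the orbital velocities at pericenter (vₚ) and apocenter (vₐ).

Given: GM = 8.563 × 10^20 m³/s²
rₚ = 750.5 Gm = 7.505 × 10^11 m
rₐ = 9.925 Tm = 9.925 × 10^12 m
GM = 8.563 × 10^20 m³/s²
a = (rₚ + rₐ)/2 = 5.33775 × 10^12 m
Vis-viva: v² = GM (2/r − 1/a)
vₚ² = 8.563 × 10^20 × (2.66489 × 10^-12 − 1.87345 × 10^-13) = 2.12152 × 10^9 m²/s²
vₚ = 46060 m/s ≈ 46.06 km/s
vₐ² = 8.563 × 10^20 × (2.01511 × 10^-13 − 1.87345 × 10^-13) = 1.21308 × 10^7 m²/s²
vₐ = 3482.92 m/s ≈ 3.483 km/s

Final answer: vₚ = 46.06 km/s, vₐ = 3.483 km/s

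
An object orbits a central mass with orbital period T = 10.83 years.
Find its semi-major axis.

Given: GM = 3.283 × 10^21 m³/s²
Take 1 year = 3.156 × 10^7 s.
T = 10.83 years = 3.41795 × 10^8 s
GM = 3.283 × 10^21 m³/s²
Kepler's third law: a³ = GM T² / (4π²)
T² = 1.16824 × 10^17 s²
a³ = (3.283 × 10^21) × (1.16824 × 10^17) / (4π²) = 9.71498 × 10^36 m³
a = (a³)^(1/3) = 2.13377 × 10^12 m ≈ 2.134 Tm

Final answer: 2.134 Tm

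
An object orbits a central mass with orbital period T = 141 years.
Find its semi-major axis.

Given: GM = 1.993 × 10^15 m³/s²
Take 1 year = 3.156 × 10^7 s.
T = 141 years = 4.44996 × 10^9 s
GM = 1.993 × 10^15 m³/s²
Kepler's third law: a³ = GM T² / (4π²)
T² = 1.98021 × 10^19 s²
a³ = (1.993 × 10^15) × (1.98021 × 10^19) / (4π²) = 9.99677 × 10^32 m³
a = (a³)^(1/3) = 9.99892 × 10^10 m ≈ 99.99 Gm

Final answer: 99.99 Gm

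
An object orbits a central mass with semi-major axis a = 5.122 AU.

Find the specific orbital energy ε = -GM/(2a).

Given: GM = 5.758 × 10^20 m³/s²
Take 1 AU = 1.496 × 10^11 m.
a = 5.122 AU = 7.66251 × 10^11 m
GM = 5.758 × 10^20 m³/s²
2a = 1.5325 × 10^12 m
ε = −GM/(2a) = -3.75725 × 10^8 J/kg ≈ -375.7 MJ/kg

Final answer: -375.7 MJ/kg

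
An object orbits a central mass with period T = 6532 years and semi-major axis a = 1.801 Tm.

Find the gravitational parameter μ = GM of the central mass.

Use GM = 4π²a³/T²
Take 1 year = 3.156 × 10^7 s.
T = 6532 years = 2.0615 × 10^11 s
a = 1.801 Tm = 1.801 × 10^12 m
a³ = 5.84173 × 10^36 m³
T² = 4.24978 × 10^22 s²
GM = 4π² × (5.84173 × 10^36) / (4.24978 × 10^22) = 5.42668 × 10^15 m³/s²
GM ≈ 5.427 × 10^15 m³/s²

Final answer: GM = 5.427 × 10^15 m³/s²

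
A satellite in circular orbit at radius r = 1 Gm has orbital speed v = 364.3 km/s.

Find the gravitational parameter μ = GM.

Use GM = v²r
r = 1 Gm = 1 × 10^9 m
v = 364.3 km/s = 364300 m/s
v² = 1.32714 × 10^11 m²/s²
GM = v²r = 1.32714 × 10^11 × 1 × 10^9 = 1.32714 × 10^20 m³/s²
GM ≈ 1.327 × 10^20 m³/s²

Final answer: GM = 1.327 × 10^20 m³/s²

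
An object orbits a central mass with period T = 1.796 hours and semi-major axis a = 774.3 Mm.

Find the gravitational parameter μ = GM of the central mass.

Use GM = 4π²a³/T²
T = 1.796 hours = 6465.6 s
a = 774.3 Mm = 7.743 × 10^8 m
a³ = 4.64224 × 10^26 m³
T² = 4.1804 × 10^7 s²
GM = 4π² × (4.64224 × 10^26) / (4.1804 × 10^7) = 4.38399 × 10^20 m³/s²
GM ≈ 4.384 × 10^20 m³/s²

Final answer: GM = 4.384 × 10^20 m³/s²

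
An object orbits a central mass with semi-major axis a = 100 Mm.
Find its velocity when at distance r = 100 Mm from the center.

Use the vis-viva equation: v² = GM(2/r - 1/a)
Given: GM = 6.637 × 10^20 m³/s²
a = 100 Mm = 1 × 10^8 m
r = 100 Mm = 1 × 10^8 m
GM = 6.637 × 10^20 m³/s²
2/r − 1/a = 2 × 10^-8 − 1 × 10^-8 = 1 × 10^-8 m⁻¹
v² = GM (2/r − 1/a) = 6.637 × 10^12 m²/s²
v = 2.57624 × 10^6 m/s ≈ 2576 km/s

Final answer: 2576 km/s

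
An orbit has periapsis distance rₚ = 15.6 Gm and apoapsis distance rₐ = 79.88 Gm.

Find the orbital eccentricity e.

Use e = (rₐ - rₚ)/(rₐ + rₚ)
rₚ = 15.6 Gm = 1.56 × 10^10 m
rₐ = 79.88 Gm = 7.988 × 10^10 m
rₐ − rₚ = 6.428 × 10^10 m
rₐ + rₚ = 9.548 × 10^10 m
e = (rₐ − rₚ)/(rₐ + rₚ) = 0.67323

Final answer: e = 0.6732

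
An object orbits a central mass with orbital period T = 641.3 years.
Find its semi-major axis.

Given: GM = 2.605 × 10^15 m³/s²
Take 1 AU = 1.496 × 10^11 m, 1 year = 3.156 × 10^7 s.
T = 641.3 years = 2.02394 × 10^10 s
GM = 2.605 × 10^15 m³/s²
Kepler's third law: a³ = GM T² / (4π²)
T² = 4.09634 × 10^20 s²
a³ = (2.605 × 10^15) × (4.09634 × 10^20) / (4π²) = 2.70299 × 10^34 m³
a = (a³)^(1/3) = 3.00111 × 10^11 m ≈ 2.006 AU

Final answer: 2.006 AU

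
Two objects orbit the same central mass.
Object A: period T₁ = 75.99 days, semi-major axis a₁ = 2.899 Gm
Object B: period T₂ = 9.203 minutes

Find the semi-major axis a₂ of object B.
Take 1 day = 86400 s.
T₁ = 75.99 days = 6.56554 × 10^6 s
T₂ = 9.203 minutes = 552.18 s
a₁ = 2.899 Gm = 2.899 × 10^9 m
Kepler's third law: (T₂/T₁)² = (a₂/a₁)³  ⇒  a₂ = a₁ (T₂/T₁)^(2/3)
T₂/T₁ = 8.41028 × 10^-5
(T₂/T₁)^(2/3) = 0.00191958
a₂ = 2.899 × 10^9 m × 0.00191958 = 5.56487 × 10^6 m ≈ 5.565 Mm

Final answer: a₂ = 5.565 Mm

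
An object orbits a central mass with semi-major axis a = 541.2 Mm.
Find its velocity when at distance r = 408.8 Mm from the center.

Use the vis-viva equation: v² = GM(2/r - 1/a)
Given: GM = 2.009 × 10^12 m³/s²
a = 541.2 Mm = 5.412 × 10^8 m
r = 408.8 Mm = 4.088 × 10^8 m
GM = 2.009 × 10^12 m³/s²
2/r − 1/a = 4.89237 × 10^-9 − 1.84775 × 10^-9 = 3.04462 × 10^-9 m⁻¹
v² = GM (2/r − 1/a) = 6116.65 m²/s²
v = 78.209 m/s ≈ 78.21 m/s

Final answer: 78.21 m/s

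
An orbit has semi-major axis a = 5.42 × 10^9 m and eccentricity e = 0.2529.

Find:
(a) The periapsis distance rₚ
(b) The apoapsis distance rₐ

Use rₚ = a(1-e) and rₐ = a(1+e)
a = 5.42 × 10^9 m
e = 0.2529:  1 − e = 0.7471,  1 + e = 1.2529
(a) rₚ = a(1 − e) = 5.42 × 10^9 m × 0.7471 = 4.04928 × 10^9 m ≈ 4.049 × 10^9 m
(b) rₐ = a(1 + e) = 5.42 × 10^9 m × 1.2529 = 6.79072 × 10^9 m ≈ 6.791 × 10^9 m

Final answer:
(a) rₚ = 4.049 × 10^9 m
(b) rₐ = 6.791 × 10^9 m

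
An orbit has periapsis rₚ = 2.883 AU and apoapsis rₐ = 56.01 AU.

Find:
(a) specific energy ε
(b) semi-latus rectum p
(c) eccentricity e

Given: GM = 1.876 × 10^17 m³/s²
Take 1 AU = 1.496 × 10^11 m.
rₚ = 2.883 AU = 4.31297 × 10^11 m
rₐ = 56.01 AU = 8.3791 × 10^12 m
GM = 1.876 × 10^17 m³/s²
a = (rₚ + rₐ)/2 = 4.4052 × 10^12 m
e = (rₐ − rₚ)/(rₐ + rₚ) = (7.9478 × 10^12) / (8.81039 × 10^12) = 0.902094
(a) 2a = 8.81039 × 10^12 m;  ε = −GM/(2a) = -21293 J/kg ≈ -21.29 kJ/kg
(b) 1 − e² = 0.186227;  p = a(1 − e²) = 4.4052 × 10^12 × 0.186227 = 8.20367 × 10^11 m ≈ 5.484 AU
(c) e = 0.902094 ≈ 0.9021

Final answer:
(a) specific energy ε = -21.29 kJ/kg
(b) semi-latus rectum p = 5.484 AU
(c) eccentricity e = 0.9021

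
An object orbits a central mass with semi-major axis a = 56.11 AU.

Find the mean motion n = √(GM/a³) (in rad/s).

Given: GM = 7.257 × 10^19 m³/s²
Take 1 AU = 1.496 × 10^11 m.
a = 56.11 AU = 8.39406 × 10^12 m
GM = 7.257 × 10^19 m³/s²
a³ = 5.91447 × 10^38 m³
GM/a³ = (7.257 × 10^19) / (5.91447 × 10^38) = 1.22699 × 10^-19 s⁻²
n = √(GM/a³) = 3.50284 × 10^-10 rad/s ≈ 3.503 × 10^-10 rad/s

Final answer: n = 3.503 × 10^-10 rad/s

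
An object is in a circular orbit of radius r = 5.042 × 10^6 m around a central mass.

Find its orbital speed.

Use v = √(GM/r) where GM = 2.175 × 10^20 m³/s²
r = 5.042 × 10^6 m
GM = 2.175 × 10^20 m³/s²
GM/r = (2.175 × 10^20) / (5.042 × 10^6) = 4.31376 × 10^13 m²/s²
v = √(GM/r) = 6.56793 × 10^6 m/s ≈ 6568 km/s

Final answer: 6568 km/s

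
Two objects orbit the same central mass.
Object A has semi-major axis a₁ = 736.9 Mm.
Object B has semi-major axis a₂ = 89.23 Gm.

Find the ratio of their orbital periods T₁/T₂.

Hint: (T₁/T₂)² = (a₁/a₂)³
a₁ = 736.9 Mm = 7.369 × 10^8 m
a₂ = 89.23 Gm = 8.923 × 10^10 m
a₁/a₂ = 0.00825843
T₁/T₂ = (a₁/a₂)^(3/2) = (0.00825843)^1.5 = 0.000750493

Final answer: T₁/T₂ = 0.0007505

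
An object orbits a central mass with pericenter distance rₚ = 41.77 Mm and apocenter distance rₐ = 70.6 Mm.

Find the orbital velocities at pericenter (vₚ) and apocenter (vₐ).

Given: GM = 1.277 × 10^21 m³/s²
rₚ = 41.77 Mm = 4.177 × 10^7 m
rₐ = 70.6 Mm = 7.06 × 10^7 m
GM = 1.277 × 10^21 m³/s²
a = (rₚ + rₐ)/2 = 5.6185 × 10^7 m
Vis-viva: v² = GM (2/r − 1/a)
vₚ² = 1.277 × 10^21 × (4.78813 × 10^-8 − 1.77983 × 10^-8) = 3.84159 × 10^13 m²/s²
vₚ = 6.19805 × 10^6 m/s ≈ 6198 km/s
vₐ² = 1.277 × 10^21 × (2.83286 × 10^-8 − 1.77983 × 10^-8) = 1.34472 × 10^13 m²/s²
vₐ = 3.66704 × 10^6 m/s ≈ 3667 km/s

Final answer: vₚ = 6198 km/s, vₐ = 3667 km/s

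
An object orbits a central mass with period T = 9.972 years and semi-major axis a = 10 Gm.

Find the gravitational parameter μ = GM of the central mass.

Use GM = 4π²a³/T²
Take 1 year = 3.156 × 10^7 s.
T = 9.972 years = 3.14716 × 10^8 s
a = 10 Gm = 1 × 10^10 m
a³ = 1 × 10^30 m³
T² = 9.90464 × 10^16 s²
GM = 4π² × (1 × 10^30) / (9.90464 × 10^16) = 3.98585 × 10^14 m³/s²
GM ≈ 3.986 × 10^14 m³/s²

Final answer: GM = 3.986 × 10^14 m³/s²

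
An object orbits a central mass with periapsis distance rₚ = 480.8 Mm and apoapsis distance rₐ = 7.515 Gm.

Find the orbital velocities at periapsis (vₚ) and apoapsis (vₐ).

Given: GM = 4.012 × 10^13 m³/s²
rₚ = 480.8 Mm = 4.808 × 10^8 m
rₐ = 7.515 Gm = 7.515 × 10^9 m
GM = 4.012 × 10^13 m³/s²
a = (rₚ + rₐ)/2 = 3.9979 × 10^9 m
Vis-viva: v² = GM (2/r − 1/a)
vₚ² = 4.012 × 10^13 × (4.15973 × 10^-9 − 2.50131 × 10^-10) = 156853 m²/s²
vₚ = 396.047 m/s ≈ 396 m/s
vₐ² = 4.012 × 10^13 × (2.66134 × 10^-10 − 2.50131 × 10^-10) = 642.044 m²/s²
vₐ = 25.3386 m/s ≈ 25.34 m/s

Final answer: vₚ = 396 m/s, vₐ = 25.34 m/s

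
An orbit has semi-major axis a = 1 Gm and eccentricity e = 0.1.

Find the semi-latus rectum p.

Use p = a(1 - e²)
a = 1 Gm = 1 × 10^9 m
e = 0.1,  e² = 0.01,  1 − e² = 0.99
p = a(1 − e²) = 1 × 10^9 m × 0.99 = 9.9 × 10^8 m ≈ 990 Mm

Final answer: p = 990 Mm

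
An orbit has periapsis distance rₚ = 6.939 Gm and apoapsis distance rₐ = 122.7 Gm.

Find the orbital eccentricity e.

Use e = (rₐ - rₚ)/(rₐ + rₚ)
rₚ = 6.939 Gm = 6.939 × 10^9 m
rₐ = 122.7 Gm = 1.227 × 10^11 m
rₐ − rₚ = 1.15761 × 10^11 m
rₐ + rₚ = 1.29639 × 10^11 m
e = (rₐ − rₚ)/(rₐ + rₚ) = 0.892949

Final answer: e = 0.8929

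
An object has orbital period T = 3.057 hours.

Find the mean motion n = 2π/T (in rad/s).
T = 3.057 hours = 11005.2 s
n = 2π / 11005.2 s = 0.000570929 rad/s ≈ 0.0005709 rad/s

Final answer: n = 0.0005709 rad/s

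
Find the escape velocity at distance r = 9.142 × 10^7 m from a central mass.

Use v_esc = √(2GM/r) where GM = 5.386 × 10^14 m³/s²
r = 9.142 × 10^7 m
GM = 5.386 × 10^14 m³/s²
2GM/r = 2 × (5.386 × 10^14) / (9.142 × 10^7) = 1.1783 × 10^7 m²/s²
v_esc = √(2GM/r) = 3432.63 m/s ≈ 3.433 km/s

Final answer: 3.433 km/s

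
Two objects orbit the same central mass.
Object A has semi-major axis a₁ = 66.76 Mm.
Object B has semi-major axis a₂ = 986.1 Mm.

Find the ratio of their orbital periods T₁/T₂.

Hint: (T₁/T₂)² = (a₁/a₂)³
a₁ = 66.76 Mm = 6.676 × 10^7 m
a₂ = 986.1 Mm = 9.861 × 10^8 m
a₁/a₂ = 0.067701
T₁/T₂ = (a₁/a₂)^(3/2) = (0.067701)^1.5 = 0.0176154

Final answer: T₁/T₂ = 0.01762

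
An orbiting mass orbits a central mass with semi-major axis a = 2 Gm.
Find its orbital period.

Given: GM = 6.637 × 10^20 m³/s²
a = 2 Gm = 2 × 10^9 m
GM = 6.637 × 10^20 m³/s²
a³ = 8 × 10^27 m³
T = 2π √(a³/GM) = 2π √((8 × 10^27) / (6.637 × 10^20)) = 2π × 3471.84 s
T = 21814.2 s ≈ 6.059 hours

Final answer: 6.059 hours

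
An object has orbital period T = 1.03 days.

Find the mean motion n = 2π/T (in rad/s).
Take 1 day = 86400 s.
T = 1.03 days = 88992 s
n = 2π / 88992 s = 7.06039 × 10^-5 rad/s ≈ 7.06 × 10^-5 rad/s

Final answer: n = 7.06 × 10^-5 rad/s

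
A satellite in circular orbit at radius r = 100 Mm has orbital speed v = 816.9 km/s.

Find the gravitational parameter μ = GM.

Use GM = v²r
r = 100 Mm = 1 × 10^8 m
v = 816.9 km/s = 816900 m/s
v² = 6.67326 × 10^11 m²/s²
GM = v²r = 6.67326 × 10^11 × 1 × 10^8 = 6.67326 × 10^19 m³/s²
GM ≈ 6.673 × 10^19 m³/s²

Final answer: GM = 6.673 × 10^19 m³/s²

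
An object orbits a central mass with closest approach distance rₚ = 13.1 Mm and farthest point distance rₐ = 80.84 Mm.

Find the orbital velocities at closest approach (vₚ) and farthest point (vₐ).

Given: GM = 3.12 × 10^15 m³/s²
rₚ = 13.1 Mm = 1.31 × 10^7 m
rₐ = 80.84 Mm = 8.084 × 10^7 m
GM = 3.12 × 10^15 m³/s²
a = (rₚ + rₐ)/2 = 4.697 × 10^7 m
Vis-viva: v² = GM (2/r − 1/a)
vₚ² = 3.12 × 10^15 × (1.52672 × 10^-7 − 2.12902 × 10^-8) = 4.0991 × 10^8 m²/s²
vₚ = 20246.2 m/s ≈ 20.25 km/s
vₐ² = 3.12 × 10^15 × (2.47402 × 10^-8 − 2.12902 × 10^-8) = 1.07641 × 10^7 m²/s²
vₐ = 3280.87 m/s ≈ 3.281 km/s

Final answer: vₚ = 20.25 km/s, vₐ = 3.281 km/s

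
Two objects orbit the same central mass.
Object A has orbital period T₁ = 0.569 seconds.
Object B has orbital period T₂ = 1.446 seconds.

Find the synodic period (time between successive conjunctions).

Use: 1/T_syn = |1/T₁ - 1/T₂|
T₁ = 0.569 seconds
T₂ = 1.446 seconds
1/T₁ = 1.75747 s⁻¹
1/T₂ = 0.691563 s⁻¹
|1/T₁ − 1/T₂| = 1.06591 s⁻¹
T_syn = 1 / |1/T₁ − 1/T₂| = 0.938169 s ≈ 0.9382 seconds

Final answer: T_syn = 0.9382 seconds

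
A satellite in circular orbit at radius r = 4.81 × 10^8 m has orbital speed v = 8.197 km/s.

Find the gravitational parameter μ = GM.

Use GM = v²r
r = 4.81 × 10^8 m
v = 8.197 km/s = 8197 m/s
v² = 6.71908 × 10^7 m²/s²
GM = v²r = 6.71908 × 10^7 × 4.81 × 10^8 = 3.23188 × 10^16 m³/s²
GM ≈ 3.232 × 10^16 m³/s²

Final answer: GM = 3.232 × 10^16 m³/s²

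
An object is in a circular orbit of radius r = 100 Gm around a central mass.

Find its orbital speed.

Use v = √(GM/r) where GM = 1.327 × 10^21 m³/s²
r = 100 Gm = 1 × 10^11 m
GM = 1.327 × 10^21 m³/s²
GM/r = (1.327 × 10^21) / (1 × 10^11) = 1.327 × 10^10 m²/s²
v = √(GM/r) = 115195 m/s ≈ 115.2 km/s

Final answer: 115.2 km/s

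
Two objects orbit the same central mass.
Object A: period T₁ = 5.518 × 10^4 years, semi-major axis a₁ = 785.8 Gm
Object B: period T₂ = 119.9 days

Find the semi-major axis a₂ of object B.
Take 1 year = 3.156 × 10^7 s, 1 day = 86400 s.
T₁ = 5.518 × 10^4 years = 1.74148 × 10^12 s
T₂ = 119.9 days = 1.03594 × 10^7 s
a₁ = 785.8 Gm = 7.858 × 10^11 m
Kepler's third law: (T₂/T₁)² = (a₂/a₁)³  ⇒  a₂ = a₁ (T₂/T₁)^(2/3)
T₂/T₁ = 5.94859 × 10^-6
(T₂/T₁)^(2/3) = 0.000328304
a₂ = 7.858 × 10^11 m × 0.000328304 = 2.57981 × 10^8 m ≈ 258 Mm

Final answer: a₂ = 258 Mm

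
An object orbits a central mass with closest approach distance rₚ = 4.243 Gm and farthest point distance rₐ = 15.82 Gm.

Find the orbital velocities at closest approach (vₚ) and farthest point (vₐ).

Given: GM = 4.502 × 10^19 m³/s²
rₚ = 4.243 Gm = 4.243 × 10^9 m
rₐ = 15.82 Gm = 1.582 × 10^10 m
GM = 4.502 × 10^19 m³/s²
a = (rₚ + rₐ)/2 = 1.00315 × 10^10 m
Vis-viva: v² = GM (2/r − 1/a)
vₚ² = 4.502 × 10^19 × (4.71365 × 10^-10 − 9.9686 × 10^-11) = 1.6733 × 10^10 m²/s²
vₚ = 129356 m/s ≈ 129.4 km/s
vₐ² = 4.502 × 10^19 × (1.26422 × 10^-10 − 9.9686 × 10^-11) = 1.20367 × 10^9 m²/s²
vₐ = 34693.9 m/s ≈ 34.69 km/s

Final answer: vₚ = 129.4 km/s, vₐ = 34.69 km/s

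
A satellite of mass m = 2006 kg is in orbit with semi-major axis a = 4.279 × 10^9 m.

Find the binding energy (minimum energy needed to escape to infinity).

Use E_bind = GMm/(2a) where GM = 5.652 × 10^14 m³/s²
a = 4.279 × 10^9 m
GM = 5.652 × 10^14 m³/s²
m = 2006 kg
GMm = 5.652 × 10^14 × 2006 = 1.13379 × 10^18 m³·kg/s²
2a = 8.558 × 10^9 m
E_bind = GMm/(2a) = 1.32483 × 10^8 J ≈ 132.5 MJ

Final answer: 132.5 MJ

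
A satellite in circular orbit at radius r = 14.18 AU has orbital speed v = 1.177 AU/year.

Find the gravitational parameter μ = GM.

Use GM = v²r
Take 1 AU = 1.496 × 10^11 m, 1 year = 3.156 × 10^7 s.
r = 14.18 AU = 2.12133 × 10^12 m
v = 1.177 AU/year = 5579.19 m/s
v² = 3.11273 × 10^7 m²/s²
GM = v²r = 3.11273 × 10^7 × 2.12133 × 10^12 = 6.60313 × 10^19 m³/s²
GM ≈ 6.603 × 10^19 m³/s²

Final answer: GM = 6.603 × 10^19 m³/s²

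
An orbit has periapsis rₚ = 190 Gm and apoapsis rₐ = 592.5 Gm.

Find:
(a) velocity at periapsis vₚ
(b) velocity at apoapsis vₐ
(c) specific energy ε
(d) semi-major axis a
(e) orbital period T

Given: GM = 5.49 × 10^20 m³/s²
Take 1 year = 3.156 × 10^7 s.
rₚ = 190 Gm = 1.9 × 10^11 m
rₐ = 592.5 Gm = 5.925 × 10^11 m
GM = 5.49 × 10^20 m³/s²
a = (rₚ + rₐ)/2 = 3.9125 × 10^11 m
e = (rₐ − rₚ)/(rₐ + rₚ) = (4.025 × 10^11) / (7.825 × 10^11) = 0.514377
(a) vₚ² = GM (2/rₚ − 1/a) = 5.49 × 10^20 × (1.05263 × 10^-11 − 2.55591 × 10^-12) = 4.37575 × 10^9 m²/s²;  vₚ = 66149.5 m/s ≈ 66.15 km/s
(b) vₐ² = GM (2/rₐ − 1/a) = 5.49 × 10^20 × (3.37553 × 10^-12 − 2.55591 × 10^-12) = 4.4997 × 10^8 m²/s²;  vₐ = 21212.5 m/s ≈ 21.21 km/s
(c) 2a = 7.825 × 10^11 m;  ε = −GM/(2a) = -7.01597 × 10^8 J/kg ≈ -701.6 MJ/kg
(d) a = 3.9125 × 10^11 m ≈ 391.2 Gm
(e) a³ = 5.98912 × 10^34 m³;  T = 2π √(a³/GM) = 2π × 1.04447 × 10^7 s = 6.56259 × 10^7 s ≈ 2.079 years

Final answer:
(a) velocity at periapsis vₚ = 66.15 km/s
(b) velocity at apoapsis vₐ = 21.21 km/s
(c) specific energy ε = -701.6 MJ/kg
(d) semi-major axis a = 391.2 Gm
(e) orbital period T = 2.079 years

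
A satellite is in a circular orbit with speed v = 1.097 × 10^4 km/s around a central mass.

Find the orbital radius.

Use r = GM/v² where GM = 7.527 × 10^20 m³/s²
v = 1.097 × 10^4 km/s = 1.097 × 10^7 m/s
GM = 7.527 × 10^20 m³/s²
v² = 1.20341 × 10^14 m²/s²
r = GM/v² = (7.527 × 10^20) / (1.20341 × 10^14) = 6.25473 × 10^6 m ≈ 6.255 Mm

Final answer: 6.255 Mm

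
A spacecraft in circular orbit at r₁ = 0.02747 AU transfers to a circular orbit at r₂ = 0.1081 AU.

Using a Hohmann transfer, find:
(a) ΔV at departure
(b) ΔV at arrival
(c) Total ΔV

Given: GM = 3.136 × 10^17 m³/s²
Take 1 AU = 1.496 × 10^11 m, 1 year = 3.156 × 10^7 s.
r₁ = 0.02747 AU = 4.10951 × 10^9 m
r₂ = 0.1081 AU = 1.61718 × 10^10 m
GM = 3.136 × 10^17 m³/s²
Transfer ellipse: a_t = (r₁ + r₂)/2 = 1.01406 × 10^10 m
Circular speed at r₁: v₁ = √(GM/r₁) = 8735.6 m/s
Transfer speed at r₁ (periapsis): v₁ₜ = √(GM(2/r₁ − 1/a_t)) = 11031.6 m/s
(a) ΔV₁ = v₁ₜ − v₁ = 2296.01 m/s ≈ 0.4844 AU/year
Circular speed at r₂: v₂ = √(GM/r₂) = 4403.62 m/s
Transfer speed at r₂ (apoapsis): v₂ₜ = √(GM(2/r₂ − 1/a_t)) = 2803.32 m/s
(b) ΔV₂ = v₂ − v₂ₜ = 1600.3 m/s ≈ 0.3376 AU/year
(c) ΔV_total = ΔV₁ + ΔV₂ = 3896.31 m/s ≈ 0.822 AU/year

Final answer:
(a) ΔV₁ = 0.4844 AU/year
(b) ΔV₂ = 0.3376 AU/year
(c) ΔV_total = 0.822 AU/year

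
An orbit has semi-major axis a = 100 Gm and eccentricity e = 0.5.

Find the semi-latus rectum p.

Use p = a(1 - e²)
a = 100 Gm = 1 × 10^11 m
e = 0.5,  e² = 0.25,  1 − e² = 0.75
p = a(1 − e²) = 1 × 10^11 m × 0.75 = 7.5 × 10^10 m ≈ 75 Gm

Final answer: p = 75 Gm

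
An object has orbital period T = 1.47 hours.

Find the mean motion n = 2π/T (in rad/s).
T = 1.47 hours = 5292 s
n = 2π / 5292 s = 0.0011873 rad/s ≈ 0.001187 rad/s

Final answer: n = 0.001187 rad/s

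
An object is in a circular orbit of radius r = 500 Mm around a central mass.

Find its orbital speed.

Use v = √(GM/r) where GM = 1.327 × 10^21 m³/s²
r = 500 Mm = 5 × 10^8 m
GM = 1.327 × 10^21 m³/s²
GM/r = (1.327 × 10^21) / (5 × 10^8) = 2.654 × 10^12 m²/s²
v = √(GM/r) = 1.62911 × 10^6 m/s ≈ 1629 km/s

Final answer: 1629 km/s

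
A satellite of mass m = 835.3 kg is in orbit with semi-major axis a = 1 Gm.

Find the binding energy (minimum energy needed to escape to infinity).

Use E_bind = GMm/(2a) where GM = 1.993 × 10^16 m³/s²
a = 1 Gm = 1 × 10^9 m
GM = 1.993 × 10^16 m³/s²
m = 835.3 kg
GMm = 1.993 × 10^16 × 835.3 = 1.66475 × 10^19 m³·kg/s²
2a = 2 × 10^9 m
E_bind = GMm/(2a) = 8.32376 × 10^9 J ≈ 8.324 GJ

Final answer: 8.324 GJ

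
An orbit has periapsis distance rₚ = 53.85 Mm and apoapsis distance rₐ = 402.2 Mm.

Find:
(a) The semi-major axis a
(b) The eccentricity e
rₚ = 53.85 Mm = 5.385 × 10^7 m
rₐ = 402.2 Mm = 4.022 × 10^8 m
(a) a = (rₚ + rₐ)/2 = 2.28025 × 10^8 m ≈ 228 Mm
(b) e = (rₐ − rₚ)/(rₐ + rₚ) = (3.4835 × 10^8) / (4.5605 × 10^8) = 0.763842

Final answer:
(a) a = 228 Mm
(b) e = 0.7638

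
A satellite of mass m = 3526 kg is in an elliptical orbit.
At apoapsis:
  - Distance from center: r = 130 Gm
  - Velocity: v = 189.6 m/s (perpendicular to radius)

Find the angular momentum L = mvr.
r = 130 Gm = 1.3 × 10^11 m
v = 189.6 m/s
vr = 189.6 × 1.3 × 10^11 = 2.4648 × 10^13 m²/s
L = m × vr = 3526 × 2.4648 × 10^13 = 8.69088 × 10^16 kg·m²/s ≈ 8.691 × 10^16 kg·m²/s

Final answer: L = 8.691 × 10^16 kg·m²/s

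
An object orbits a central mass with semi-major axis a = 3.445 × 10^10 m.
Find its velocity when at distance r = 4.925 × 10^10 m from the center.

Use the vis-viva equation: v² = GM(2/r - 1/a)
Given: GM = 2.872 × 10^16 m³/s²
a = 3.445 × 10^10 m
r = 4.925 × 10^10 m
GM = 2.872 × 10^16 m³/s²
2/r − 1/a = 4.06091 × 10^-11 − 2.90276 × 10^-11 = 1.15816 × 10^-11 m⁻¹
v² = GM (2/r − 1/a) = 332622 m²/s²
v = 576.734 m/s ≈ 576.7 m/s

Final answer: 576.7 m/s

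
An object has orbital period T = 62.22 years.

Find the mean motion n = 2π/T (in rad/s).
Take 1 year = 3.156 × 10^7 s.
T = 62.22 years = 1.96366 × 10^9 s
n = 2π / (1.96366 × 10^9 s) = 3.19973 × 10^-9 rad/s ≈ 3.2 × 10^-9 rad/s

Final answer: n = 3.2 × 10^-9 rad/s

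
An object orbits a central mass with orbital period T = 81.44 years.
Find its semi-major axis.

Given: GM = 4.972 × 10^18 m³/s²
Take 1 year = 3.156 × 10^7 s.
T = 81.44 years = 2.57025 × 10^9 s
GM = 4.972 × 10^18 m³/s²
Kepler's third law: a³ = GM T² / (4π²)
T² = 6.60617 × 10^18 s²
a³ = (4.972 × 10^18) × (6.60617 × 10^18) / (4π²) = 8.31995 × 10^35 m³
a = (a³)^(1/3) = 9.40532 × 10^11 m ≈ 940.5 Gm

Final answer: 940.5 Gm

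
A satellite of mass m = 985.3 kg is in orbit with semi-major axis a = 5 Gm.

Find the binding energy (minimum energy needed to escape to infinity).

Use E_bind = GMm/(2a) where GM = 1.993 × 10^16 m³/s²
a = 5 Gm = 5 × 10^9 m
GM = 1.993 × 10^16 m³/s²
m = 985.3 kg
GMm = 1.993 × 10^16 × 985.3 = 1.9637 × 10^19 m³·kg/s²
2a = 1 × 10^10 m
E_bind = GMm/(2a) = 1.9637 × 10^9 J ≈ 1.964 GJ

Final answer: 1.964 GJ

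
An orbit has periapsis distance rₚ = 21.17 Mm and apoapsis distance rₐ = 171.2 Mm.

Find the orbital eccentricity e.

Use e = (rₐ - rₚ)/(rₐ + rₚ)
rₚ = 21.17 Mm = 2.117 × 10^7 m
rₐ = 171.2 Mm = 1.712 × 10^8 m
rₐ − rₚ = 1.5003 × 10^8 m
rₐ + rₚ = 1.9237 × 10^8 m
e = (rₐ − rₚ)/(rₐ + rₚ) = 0.779903

Final answer: e = 0.7799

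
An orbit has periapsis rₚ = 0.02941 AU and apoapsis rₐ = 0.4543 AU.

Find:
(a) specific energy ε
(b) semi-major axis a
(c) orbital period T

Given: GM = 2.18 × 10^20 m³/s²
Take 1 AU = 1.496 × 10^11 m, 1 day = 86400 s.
rₚ = 0.02941 AU = 4.39974 × 10^9 m
rₐ = 0.4543 AU = 6.79633 × 10^10 m
GM = 2.18 × 10^20 m³/s²
a = (rₚ + rₐ)/2 = 3.61815 × 10^10 m
e = (rₐ − rₚ)/(rₐ + rₚ) = (6.35635 × 10^10) / (7.2363 × 10^10) = 0.878398
(a) 2a = 7.2363 × 10^10 m;  ε = −GM/(2a) = -3.01259 × 10^9 J/kg ≈ -3.013 GJ/kg
(b) a = 3.61815 × 10^10 m ≈ 0.2419 AU
(c) a³ = 4.73653 × 10^31 m³;  T = 2π √(a³/GM) = 2π × 466124 s = 2.92875 × 10^6 s ≈ 33.9 days

Final answer:
(a) specific energy ε = -3.013 GJ/kg
(b) semi-major axis a = 0.2419 AU
(c) orbital period T = 33.9 days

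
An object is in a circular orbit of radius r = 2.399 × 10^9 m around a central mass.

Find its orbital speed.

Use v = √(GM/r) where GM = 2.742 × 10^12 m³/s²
r = 2.399 × 10^9 m
GM = 2.742 × 10^12 m³/s²
GM/r = (2.742 × 10^12) / (2.399 × 10^9) = 1142.98 m²/s²
v = √(GM/r) = 33.8079 m/s ≈ 33.81 m/s

Final answer: 33.81 m/s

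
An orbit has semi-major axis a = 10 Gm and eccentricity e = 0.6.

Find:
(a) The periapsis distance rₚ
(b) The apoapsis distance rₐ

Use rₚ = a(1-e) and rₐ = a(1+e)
a = 10 Gm = 1 × 10^10 m
e = 0.6:  1 − e = 0.4,  1 + e = 1.6
(a) rₚ = a(1 − e) = 1 × 10^10 m × 0.4 = 4 × 10^9 m ≈ 4 Gm
(b) rₐ = a(1 + e) = 1 × 10^10 m × 1.6 = 1.6 × 10^10 m ≈ 16 Gm

Final answer:
(a) rₚ = 4 Gm
(b) rₐ = 16 Gm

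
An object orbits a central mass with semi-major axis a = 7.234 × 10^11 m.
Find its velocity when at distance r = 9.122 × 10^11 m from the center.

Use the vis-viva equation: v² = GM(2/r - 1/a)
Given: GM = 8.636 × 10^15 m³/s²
a = 7.234 × 10^11 m
r = 9.122 × 10^11 m
GM = 8.636 × 10^15 m³/s²
2/r − 1/a = 2.1925 × 10^-12 − 1.38236 × 10^-12 = 8.10141 × 10^-13 m⁻¹
v² = GM (2/r − 1/a) = 6996.37 m²/s²
v = 83.6443 m/s ≈ 83.64 m/s

Final answer: 83.64 m/s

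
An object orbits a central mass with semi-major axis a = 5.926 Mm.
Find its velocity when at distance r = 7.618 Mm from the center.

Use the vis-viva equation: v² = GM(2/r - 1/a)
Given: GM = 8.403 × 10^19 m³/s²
a = 5.926 Mm = 5.926 × 10^6 m
r = 7.618 Mm = 7.618 × 10^6 m
GM = 8.403 × 10^19 m³/s²
2/r − 1/a = 2.62536 × 10^-7 − 1.68748 × 10^-7 = 9.37882 × 10^-8 m⁻¹
v² = GM (2/r − 1/a) = 7.88102 × 10^12 m²/s²
v = 2.80732 × 10^6 m/s ≈ 2807 km/s

Final answer: 2807 km/s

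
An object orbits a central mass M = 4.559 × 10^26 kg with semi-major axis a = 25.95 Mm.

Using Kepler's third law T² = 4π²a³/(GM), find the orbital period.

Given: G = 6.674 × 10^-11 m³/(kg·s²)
M = 4.559 × 10^26 kg
GM = G × M = 6.674 × 10^-11 × 4.559 × 10^26 = 3.04268 × 10^16 m³/s²
a = 25.95 Mm = 2.595 × 10^7 m
a³ = 1.74748 × 10^22 m³
T = 2π √(a³/GM) = 2π √((1.74748 × 10^22) / (3.04268 × 10^16)) = 2π × 757.841 s
T = 4761.66 s ≈ 1.323 hours

Final answer: 1.323 hours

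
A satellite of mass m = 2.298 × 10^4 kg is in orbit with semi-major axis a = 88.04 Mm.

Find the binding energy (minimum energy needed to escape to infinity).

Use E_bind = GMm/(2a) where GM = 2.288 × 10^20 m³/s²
a = 88.04 Mm = 8.804 × 10^7 m
GM = 2.288 × 10^20 m³/s²
m = 2.298 × 10^4 kg
GMm = 2.288 × 10^20 × 22980 = 5.25782 × 10^24 m³·kg/s²
2a = 1.7608 × 10^8 m
E_bind = GMm/(2a) = 2.98604 × 10^16 J ≈ 29.86 PJ

Final answer: 29.86 PJ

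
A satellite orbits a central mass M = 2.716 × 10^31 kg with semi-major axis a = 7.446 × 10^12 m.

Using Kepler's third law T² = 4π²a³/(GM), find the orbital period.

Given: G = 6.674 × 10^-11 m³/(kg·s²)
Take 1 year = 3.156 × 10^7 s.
M = 2.716 × 10^31 kg
GM = G × M = 6.674 × 10^-11 × 2.716 × 10^31 = 1.81266 × 10^21 m³/s²
a = 7.446 × 10^12 m
a³ = 4.12828 × 10^38 m³
T = 2π √(a³/GM) = 2π √((4.12828 × 10^38) / (1.81266 × 10^21)) = 2π × 4.77229 × 10^8 s
T = 2.99852 × 10^9 s ≈ 95.01 years

Final answer: 95.01 years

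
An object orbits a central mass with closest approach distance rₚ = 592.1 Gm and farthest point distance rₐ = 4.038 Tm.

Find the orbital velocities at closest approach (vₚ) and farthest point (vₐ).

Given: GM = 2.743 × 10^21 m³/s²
rₚ = 592.1 Gm = 5.921 × 10^11 m
rₐ = 4.038 Tm = 4.038 × 10^12 m
GM = 2.743 × 10^21 m³/s²
a = (rₚ + rₐ)/2 = 2.31505 × 10^12 m
Vis-viva: v² = GM (2/r − 1/a)
vₚ² = 2.743 × 10^21 × (3.37781 × 10^-12 − 4.31956 × 10^-13) = 8.08047 × 10^9 m²/s²
vₚ = 89891.4 m/s ≈ 89.89 km/s
vₐ² = 2.743 × 10^21 × (4.95295 × 10^-13 − 4.31956 × 10^-13) = 1.73738 × 10^8 m²/s²
vₐ = 13181 m/s ≈ 13.18 km/s

Final answer: vₚ = 89.89 km/s, vₐ = 13.18 km/s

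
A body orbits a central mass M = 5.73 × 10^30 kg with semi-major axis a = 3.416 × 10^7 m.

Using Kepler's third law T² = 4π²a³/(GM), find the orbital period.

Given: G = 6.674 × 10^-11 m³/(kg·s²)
M = 5.73 × 10^30 kg
GM = G × M = 6.674 × 10^-11 × 5.73 × 10^30 = 3.8242 × 10^20 m³/s²
a = 3.416 × 10^7 m
a³ = 3.98615 × 10^22 m³
T = 2π √(a³/GM) = 2π √((3.98615 × 10^22) / (3.8242 × 10^20)) = 2π × 10.2095 s
T = 64.1485 s ≈ 1.069 minutes

Final answer: 1.069 minutes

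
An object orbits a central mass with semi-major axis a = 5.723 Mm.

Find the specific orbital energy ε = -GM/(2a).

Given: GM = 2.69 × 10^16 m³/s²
a = 5.723 Mm = 5.723 × 10^6 m
GM = 2.69 × 10^16 m³/s²
2a = 1.1446 × 10^7 m
ε = −GM/(2a) = -2.35017 × 10^9 J/kg ≈ -2.35 GJ/kg

Final answer: -2.35 GJ/kg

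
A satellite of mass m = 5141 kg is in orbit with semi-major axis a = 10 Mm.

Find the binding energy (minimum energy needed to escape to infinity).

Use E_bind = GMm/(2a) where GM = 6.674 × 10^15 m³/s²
a = 10 Mm = 1 × 10^7 m
GM = 6.674 × 10^15 m³/s²
m = 5141 kg
GMm = 6.674 × 10^15 × 5141 = 3.4311 × 10^19 m³·kg/s²
2a = 2 × 10^7 m
E_bind = GMm/(2a) = 1.71555 × 10^12 J ≈ 1.716 TJ

Final answer: 1.716 TJ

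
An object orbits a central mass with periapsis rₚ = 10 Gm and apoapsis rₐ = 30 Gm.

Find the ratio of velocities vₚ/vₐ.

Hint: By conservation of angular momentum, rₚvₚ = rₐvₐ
rₚ = 10 Gm = 1 × 10^10 m
rₐ = 30 Gm = 3 × 10^10 m
rₚvₚ = rₐvₐ  ⇒  vₚ/vₐ = rₐ/rₚ
vₚ/vₐ = (3 × 10^10) / (1 × 10^10) = 3

Final answer: vₚ/vₐ = 3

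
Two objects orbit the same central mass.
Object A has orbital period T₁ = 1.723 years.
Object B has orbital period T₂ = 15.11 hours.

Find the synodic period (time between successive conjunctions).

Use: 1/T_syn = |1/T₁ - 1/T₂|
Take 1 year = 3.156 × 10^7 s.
T₁ = 1.723 years = 5.43779 × 10^7 s
T₂ = 15.11 hours = 54396 s
1/T₁ = 1.83898 × 10^-8 s⁻¹
1/T₂ = 1.83837 × 10^-5 s⁻¹
|1/T₁ − 1/T₂| = 1.83653 × 10^-5 s⁻¹
T_syn = 1 / |1/T₁ − 1/T₂| = 54450.5 s ≈ 15.13 hours

Final answer: T_syn = 15.13 hours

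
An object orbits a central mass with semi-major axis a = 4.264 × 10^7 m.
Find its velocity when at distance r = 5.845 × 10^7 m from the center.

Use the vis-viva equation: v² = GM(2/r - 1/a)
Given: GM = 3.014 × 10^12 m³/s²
a = 4.264 × 10^7 m
r = 5.845 × 10^7 m
GM = 3.014 × 10^12 m³/s²
2/r − 1/a = 3.42173 × 10^-8 − 2.34522 × 10^-8 = 1.07651 × 10^-8 m⁻¹
v² = GM (2/r − 1/a) = 32446.1 m²/s²
v = 180.128 m/s ≈ 180.1 m/s

Final answer: 180.1 m/s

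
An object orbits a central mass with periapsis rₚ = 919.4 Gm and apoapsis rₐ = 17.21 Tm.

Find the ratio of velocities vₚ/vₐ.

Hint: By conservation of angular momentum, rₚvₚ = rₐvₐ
rₚ = 919.4 Gm = 9.194 × 10^11 m
rₐ = 17.21 Tm = 1.721 × 10^13 m
rₚvₚ = rₐvₐ  ⇒  vₚ/vₐ = rₐ/rₚ
vₚ/vₐ = (1.721 × 10^13) / (9.194 × 10^11) = 18.7187

Final answer: vₚ/vₐ = 18.72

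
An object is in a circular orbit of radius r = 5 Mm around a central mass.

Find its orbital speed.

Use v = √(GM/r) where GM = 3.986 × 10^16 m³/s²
r = 5 Mm = 5 × 10^6 m
GM = 3.986 × 10^16 m³/s²
GM/r = (3.986 × 10^16) / (5 × 10^6) = 7.972 × 10^9 m²/s²
v = √(GM/r) = 89286.1 m/s ≈ 89.29 km/s

Final answer: 89.29 km/s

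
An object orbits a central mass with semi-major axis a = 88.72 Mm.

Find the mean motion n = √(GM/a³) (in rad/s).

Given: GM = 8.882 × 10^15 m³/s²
a = 88.72 Mm = 8.872 × 10^7 m
GM = 8.882 × 10^15 m³/s²
a³ = 6.98336 × 10^23 m³
GM/a³ = (8.882 × 10^15) / (6.98336 × 10^23) = 1.27188 × 10^-8 s⁻²
n = √(GM/a³) = 0.000112778 rad/s ≈ 0.0001128 rad/s

Final answer: n = 0.0001128 rad/s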